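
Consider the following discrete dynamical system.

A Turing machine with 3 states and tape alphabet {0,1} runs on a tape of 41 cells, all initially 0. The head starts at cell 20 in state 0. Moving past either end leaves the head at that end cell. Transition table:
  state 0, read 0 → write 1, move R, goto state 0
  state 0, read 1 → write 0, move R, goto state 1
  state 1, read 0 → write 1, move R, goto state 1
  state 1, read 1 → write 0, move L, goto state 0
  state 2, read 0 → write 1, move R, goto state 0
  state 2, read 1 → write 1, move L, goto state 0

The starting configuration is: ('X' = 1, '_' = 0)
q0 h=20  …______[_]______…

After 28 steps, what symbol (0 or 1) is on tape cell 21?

0) q0 h=20  …______[_]______…
1) q0 h=21  …_____X[_]______…
2) q0 h=22  …____XX[_]______…
3) q0 h=23  …___XXX[_]______…
4) q0 h=24  …__XXXX[_]______…
5) q0 h=25  …_XXXXX[_]______…
6) q0 h=26  …XXXXXX[_]______…
7) q0 h=27  …XXXXXX[_]______…
8) q0 h=28  …XXXXXX[_]______…
9) q0 h=29  …XXXXXX[_]______…
10) q0 h=30  …XXXXXX[_]______…
11) q0 h=31  …XXXXXX[_]______…
12) q0 h=32  …XXXXXX[_]______…
13) q0 h=33  …XXXXXX[_]______…
14) q0 h=34  …XXXXXX[_]______|
15) q0 h=35  …XXXXXX[_]_____|
16) q0 h=36  …XXXXXX[_]____|
17) q0 h=37  …XXXXXX[_]___|
18) q0 h=38  …XXXXXX[_]__|
19) q0 h=39  …XXXXXX[_]_|
20) q0 h=40  …XXXXXX[_]|
21) q0 h=40  …XXXXXX[X]|
22) q1 h=40  …XXXXXX[_]|
23) q1 h=40  …XXXXXX[X]|
24) q0 h=39  …XXXXXX[X]_|
25) q1 h=40  …XXXXX_[_]|
26) q1 h=40  …XXXXX_[X]|
27) q0 h=39  …XXXXXX[_]_|
28) q0 h=40  …XXXXXX[_]|

1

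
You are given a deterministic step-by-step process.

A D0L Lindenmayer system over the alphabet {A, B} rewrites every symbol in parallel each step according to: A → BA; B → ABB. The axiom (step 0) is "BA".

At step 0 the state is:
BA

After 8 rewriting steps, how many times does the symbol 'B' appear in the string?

[0] BA
[1] ABBBA
[2] BAABBABBABBBA
[3] ABBBABAABBABBBAABBABBBAABBABBABBBA
[4] BAABBABBABBBAABBBABAABBABBBAABBABBABBBABAABBABBBAABBABBABBBABAABBABBBAABBABBBAABBABBABBBA
[5] ABBBABAABBABBBAABBABBBAABBABBABBBABAABBABBABBBAABBBABAABBA…ABBABBBABAABBABBBAABBABBABBBABAABBABBBAABBABBBAABBABBABBBA  (len 233)
[6] BAABBABBABBBAABBBABAABBABBBAABBABBABBBABAABBABBBAABBABBABB…ABBABBBABAABBABBBAABBABBABBBABAABBABBBAABBABBBAABBABBABBBA  (len 610)
[7] ABBBABAABBABBBAABBABBBAABBABBABBBABAABBABBABBBAABBBABAABBA…ABBABBBABAABBABBBAABBABBABBBABAABBABBBAABBABBBAABBABBABBBA  (len 1597)
[8] BAABBABBABBBAABBBABAABBABBBAABBABBABBBABAABBABBBAABBABBABB…ABBABBBABAABBABBBAABBABBABBBABAABBABBBAABBABBBAABBABBABBBA  (len 4181)

2584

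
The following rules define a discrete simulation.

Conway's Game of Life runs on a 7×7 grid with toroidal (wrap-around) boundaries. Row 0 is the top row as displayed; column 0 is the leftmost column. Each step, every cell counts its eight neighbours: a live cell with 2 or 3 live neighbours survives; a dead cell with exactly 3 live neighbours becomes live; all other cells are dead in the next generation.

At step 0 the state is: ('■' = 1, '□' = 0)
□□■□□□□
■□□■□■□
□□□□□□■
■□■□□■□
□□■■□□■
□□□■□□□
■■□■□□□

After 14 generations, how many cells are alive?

4

t=0: □□■□□□□
■□□■□■□
□□□□□□■
■□■□□■□
□□■■□□■
□□□■□□□
■■□■□□□
t=1: ■□■■■□■
□□□□□□■
■■□□■■□
■■■■□■□
□■■■■□■
■■□■■□□
□■□■□□□
t=2: ■■■■■■■
□□■□□□□
□□□■■■□
□□□□□□□
□□□□□□■
□□□□□■□
□□□□□■■
t=3: ■■■■■□□
■□□□□□□
□□□■■□□
□□□□■■□
□□□□□□□
□□□□□■□
□■■■□□□
t=4: ■□□□■□□
■□□□□□□
□□□■■■□
□□□■■■□
□□□□■■□
□□■□□□□
■□□□□□□
t=5: ■■□□□□■
□□□■□■■
□□□■□■■
□□□□□□■
□□□□□■□
□□□□□□□
□■□□□□□
t=6: □■■□□■■
□□■□□□□
■□□□□□□
□□□□■□■
□□□□□□□
□□□□□□□
□■□□□□□
t=7: ■■■□□□□
■□■□□□■
□□□□□□□
□□□□□□□
□□□□□□□
□□□□□□□
■■■□□□□
t=8: □□□■□□□
■□■□□□■
□□□□□□□
□□□□□□□
□□□□□□□
□■□□□□□
■□■□□□□
t=9: ■□■■□□■
□□□□□□□
□□□□□□□
□□□□□□□
□□□□□□□
□■□□□□□
□■■□□□□
t=10: ■□■■□□□
□□□□□□□
□□□□□□□
□□□□□□□
□□□□□□□
□■■□□□□
□□□■□□□
t=11: □□■■□□□
□□□□□□□
□□□□□□□
□□□□□□□
□□□□□□□
□□■□□□□
□□□■□□□
t=12: □□■■□□□
□□□□□□□
□□□□□□□
□□□□□□□
□□□□□□□
□□□□□□□
□□□■□□□
t=13: □□■■□□□
□□□□□□□
□□□□□□□
□□□□□□□
□□□□□□□
□□□□□□□
□□■■□□□
t=14: □□■■□□□
□□□□□□□
□□□□□□□
□□□□□□□
□□□□□□□
□□□□□□□
□□■■□□□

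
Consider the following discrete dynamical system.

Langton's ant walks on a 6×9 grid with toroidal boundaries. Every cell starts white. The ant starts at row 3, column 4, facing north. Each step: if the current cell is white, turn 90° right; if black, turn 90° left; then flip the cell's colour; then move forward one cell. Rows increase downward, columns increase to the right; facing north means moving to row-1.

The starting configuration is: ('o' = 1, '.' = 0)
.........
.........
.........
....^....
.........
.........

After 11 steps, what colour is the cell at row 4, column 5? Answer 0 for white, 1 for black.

1

gen 0: .........
.........
.........
....^....
.........
.........
gen 1: .........
.........
.........
....o>...
.........
.........
gen 2: .........
.........
.........
....oo...
.....v...
.........
gen 3: .........
.........
.........
....oo...
....<o...
.........
gen 4: .........
.........
.........
....^o...
....oo...
.........
gen 5: .........
.........
.........
...<.o...
....oo...
.........
gen 6: .........
.........
...^.....
...o.o...
....oo...
.........
gen 7: .........
.........
...o>....
...o.o...
....oo...
.........
gen 8: .........
.........
...oo....
...ovo...
....oo...
.........
gen 9: .........
.........
...oo....
...<oo...
....oo...
.........
gen 10: .........
.........
...oo....
....oo...
...voo...
.........
gen 11: .........
.........
...oo....
....oo...
..<ooo...
.........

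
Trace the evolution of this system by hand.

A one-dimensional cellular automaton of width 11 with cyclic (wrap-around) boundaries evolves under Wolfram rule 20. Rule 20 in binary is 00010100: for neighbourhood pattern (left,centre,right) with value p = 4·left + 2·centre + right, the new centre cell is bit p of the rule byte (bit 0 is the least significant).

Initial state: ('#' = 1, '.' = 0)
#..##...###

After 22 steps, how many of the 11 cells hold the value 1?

4

step 0: #..##...###
step 1: .#...#.....
step 2: .##..##....
step 3: ...#...#...
step 4: ...##..##..
step 5: .....#...#.
step 6: .....##..##
step 7: #......#...
step 8: ##.....##..
step 9: ..#......#.
step 10: ..##.....##
step 11: #...#......
step 12: ##..##.....
step 13: ..#...#....
step 14: ..##..##...
step 15: ....#...#..
step 16: ....##..##.
step 17: ......#...#
step 18: #.....##..#
step 19: .#......#..
step 20: .##.....##.
step 21: ...#......#
step 22: #..##.....#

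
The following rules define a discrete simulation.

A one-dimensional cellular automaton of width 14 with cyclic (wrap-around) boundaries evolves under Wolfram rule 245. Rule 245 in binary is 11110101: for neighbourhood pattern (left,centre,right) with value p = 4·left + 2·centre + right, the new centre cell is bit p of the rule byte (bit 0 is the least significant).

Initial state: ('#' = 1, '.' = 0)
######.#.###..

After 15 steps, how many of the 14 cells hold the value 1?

k=0  ######.#.###..
k=1  .########.###.
k=2  ..########.###
k=3  #..########.##
k=4  ##..########.#
k=5  ###..########.
k=6  .###..########
k=7  #.###..#######
k=8  ##.###..######
k=9  ###.###..#####
k=10  ####.###..####
k=11  #####.###..###
k=12  ######.###..##
k=13  #######.###..#
k=14  ########.###..
k=15  .########.###.

11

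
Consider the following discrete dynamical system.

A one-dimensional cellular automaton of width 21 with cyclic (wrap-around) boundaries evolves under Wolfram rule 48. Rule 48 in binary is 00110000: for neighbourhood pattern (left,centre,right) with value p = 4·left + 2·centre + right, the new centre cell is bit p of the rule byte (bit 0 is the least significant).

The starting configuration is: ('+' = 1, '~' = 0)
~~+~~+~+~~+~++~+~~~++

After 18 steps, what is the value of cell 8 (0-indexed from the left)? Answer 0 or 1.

0

gen 0: ~~+~~+~+~~+~++~+~~~++
gen 1: +~~+~~+~+~~+~~+~+~~~~
gen 2: ~+~~+~~+~+~~+~~+~+~~~
gen 3: ~~+~~+~~+~+~~+~~+~+~~
gen 4: ~~~+~~+~~+~+~~+~~+~+~
gen 5: ~~~~+~~+~~+~+~~+~~+~+
gen 6: +~~~~+~~+~~+~+~~+~~+~
gen 7: ~+~~~~+~~+~~+~+~~+~~+
gen 8: +~+~~~~+~~+~~+~+~~+~~
gen 9: ~+~+~~~~+~~+~~+~+~~+~
gen 10: ~~+~+~~~~+~~+~~+~+~~+
gen 11: +~~+~+~~~~+~~+~~+~+~~
gen 12: ~+~~+~+~~~~+~~+~~+~+~
gen 13: ~~+~~+~+~~~~+~~+~~+~+
gen 14: +~~+~~+~+~~~~+~~+~~+~
gen 15: ~+~~+~~+~+~~~~+~~+~~+
gen 16: +~+~~+~~+~+~~~~+~~+~~
gen 17: ~+~+~~+~~+~+~~~~+~~+~
gen 18: ~~+~+~~+~~+~+~~~~+~~+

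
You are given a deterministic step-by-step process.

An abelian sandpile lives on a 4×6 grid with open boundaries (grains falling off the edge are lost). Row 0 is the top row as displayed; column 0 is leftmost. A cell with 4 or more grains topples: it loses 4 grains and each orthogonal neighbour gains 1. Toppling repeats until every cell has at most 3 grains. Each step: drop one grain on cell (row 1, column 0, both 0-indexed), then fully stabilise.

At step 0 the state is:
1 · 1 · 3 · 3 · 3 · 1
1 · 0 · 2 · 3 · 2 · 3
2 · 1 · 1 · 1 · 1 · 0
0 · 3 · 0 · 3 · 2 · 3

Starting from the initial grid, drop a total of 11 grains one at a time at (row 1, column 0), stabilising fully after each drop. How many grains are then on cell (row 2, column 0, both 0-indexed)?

1

[0] 1 · 1 · 3 · 3 · 3 · 1
1 · 0 · 2 · 3 · 2 · 3
2 · 1 · 1 · 1 · 1 · 0
0 · 3 · 0 · 3 · 2 · 3
[1] 1 · 1 · 3 · 3 · 3 · 1
2 · 0 · 2 · 3 · 2 · 3
2 · 1 · 1 · 1 · 1 · 0
0 · 3 · 0 · 3 · 2 · 3
[2] 1 · 1 · 3 · 3 · 3 · 1
3 · 0 · 2 · 3 · 2 · 3
2 · 1 · 1 · 1 · 1 · 0
0 · 3 · 0 · 3 · 2 · 3
[3] 2 · 1 · 3 · 3 · 3 · 1
0 · 1 · 2 · 3 · 2 · 3
3 · 1 · 1 · 1 · 1 · 0
0 · 3 · 0 · 3 · 2 · 3
[4] 2 · 1 · 3 · 3 · 3 · 1
1 · 1 · 2 · 3 · 2 · 3
3 · 1 · 1 · 1 · 1 · 0
0 · 3 · 0 · 3 · 2 · 3
[5] 2 · 1 · 3 · 3 · 3 · 1
2 · 1 · 2 · 3 · 2 · 3
3 · 1 · 1 · 1 · 1 · 0
0 · 3 · 0 · 3 · 2 · 3
[6] 2 · 1 · 3 · 3 · 3 · 1
3 · 1 · 2 · 3 · 2 · 3
3 · 1 · 1 · 1 · 1 · 0
0 · 3 · 0 · 3 · 2 · 3
[7] 3 · 1 · 3 · 3 · 3 · 1
1 · 2 · 2 · 3 · 2 · 3
0 · 2 · 1 · 1 · 1 · 0
1 · 3 · 0 · 3 · 2 · 3
[8] 3 · 1 · 3 · 3 · 3 · 1
2 · 2 · 2 · 3 · 2 · 3
0 · 2 · 1 · 1 · 1 · 0
1 · 3 · 0 · 3 · 2 · 3
[9] 3 · 1 · 3 · 3 · 3 · 1
3 · 2 · 2 · 3 · 2 · 3
0 · 2 · 1 · 1 · 1 · 0
1 · 3 · 0 · 3 · 2 · 3
[10] 0 · 2 · 3 · 3 · 3 · 1
1 · 3 · 2 · 3 · 2 · 3
1 · 2 · 1 · 1 · 1 · 0
1 · 3 · 0 · 3 · 2 · 3
[11] 0 · 2 · 3 · 3 · 3 · 1
2 · 3 · 2 · 3 · 2 · 3
1 · 2 · 1 · 1 · 1 · 0
1 · 3 · 0 · 3 · 2 · 3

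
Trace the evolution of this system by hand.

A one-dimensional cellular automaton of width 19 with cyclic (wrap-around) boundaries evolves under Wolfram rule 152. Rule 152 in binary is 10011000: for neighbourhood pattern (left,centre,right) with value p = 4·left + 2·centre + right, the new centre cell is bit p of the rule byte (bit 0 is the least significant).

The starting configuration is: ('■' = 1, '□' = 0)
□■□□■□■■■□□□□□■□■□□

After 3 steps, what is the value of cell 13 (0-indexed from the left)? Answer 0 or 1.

0

gen 0: □■□□■□■■■□□□□□■□■□□
gen 1: □□■□□□■■□■□□□□□□□■□
gen 2: □□□■□□■□□□■□□□□□□□■
gen 3: ■□□□■□□■□□□■□□□□□□□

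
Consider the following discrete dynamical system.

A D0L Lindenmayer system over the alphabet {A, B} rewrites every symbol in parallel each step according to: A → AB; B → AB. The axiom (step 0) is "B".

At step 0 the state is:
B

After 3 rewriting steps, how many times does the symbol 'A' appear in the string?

gen 0: B
gen 1: AB
gen 2: ABAB
gen 3: ABABABAB

4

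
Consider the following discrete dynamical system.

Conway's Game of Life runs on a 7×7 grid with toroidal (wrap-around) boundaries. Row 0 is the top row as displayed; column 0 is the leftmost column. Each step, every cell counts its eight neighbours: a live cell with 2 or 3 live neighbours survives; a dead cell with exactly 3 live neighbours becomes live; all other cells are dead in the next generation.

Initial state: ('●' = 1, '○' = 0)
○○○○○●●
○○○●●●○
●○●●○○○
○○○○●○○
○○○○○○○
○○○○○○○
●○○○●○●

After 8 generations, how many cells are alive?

0) ○○○○○●●
○○○●●●○
●○●●○○○
○○○○●○○
○○○○○○○
○○○○○○○
●○○○●○●
1) ●○○●○○○
○○●●○●○
○○●○○●○
○○○●○○○
○○○○○○○
○○○○○○○
●○○○○○●
2) ●●●●●○○
○●●●○○●
○○●○○○○
○○○○○○○
○○○○○○○
○○○○○○○
●○○○○○●
3) ○○○○●●○
○○○○●○○
○●●●○○○
○○○○○○○
○○○○○○○
○○○○○○○
●○●●○○●
4) ○○○○●●●
○○●○●●○
○○●●○○○
○○●○○○○
○○○○○○○
○○○○○○○
○○○●●●●
5) ○○○○○○○
○○●○○○●
○●●○●○○
○○●●○○○
○○○○○○○
○○○○●●○
○○○●○○●
6) ○○○○○○○
○●●●○○○
○●○○○○○
○●●●○○○
○○○●●○○
○○○○●●○
○○○○●●○
7) ○○●●●○○
○●●○○○○
●○○○○○○
○●○●●○○
○○○○○●○
○○○○○○○
○○○○●●○
8) ○●●○●●○
○●●○○○○
●○○●○○○
○○○○●○○
○○○○●○○
○○○○●●○
○○○○●●○

14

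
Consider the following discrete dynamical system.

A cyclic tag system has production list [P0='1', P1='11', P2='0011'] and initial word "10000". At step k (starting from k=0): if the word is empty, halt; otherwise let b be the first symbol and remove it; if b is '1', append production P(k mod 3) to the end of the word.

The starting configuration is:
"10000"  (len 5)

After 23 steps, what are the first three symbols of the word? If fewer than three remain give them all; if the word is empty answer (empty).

110

[0] "10000"  (len 5)
[1] "00001"  (len 5)
[2] "0001"  (len 4)
[3] "001"  (len 3)
[4] "01"  (len 2)
[5] "1"  (len 1)
[6] "0011"  (len 4)
[7] "011"  (len 3)
[8] "11"  (len 2)
[9] "10011"  (len 5)
[10] "00111"  (len 5)
[11] "0111"  (len 4)
[12] "111"  (len 3)
[13] "111"  (len 3)
[14] "1111"  (len 4)
[15] "1110011"  (len 7)
[16] "1100111"  (len 7)
[17] "10011111"  (len 8)
[18] "00111110011"  (len 11)
[19] "0111110011"  (len 10)
[20] "111110011"  (len 9)
[21] "111100110011"  (len 12)
[22] "111001100111"  (len 12)
[23] "1100110011111"  (len 13)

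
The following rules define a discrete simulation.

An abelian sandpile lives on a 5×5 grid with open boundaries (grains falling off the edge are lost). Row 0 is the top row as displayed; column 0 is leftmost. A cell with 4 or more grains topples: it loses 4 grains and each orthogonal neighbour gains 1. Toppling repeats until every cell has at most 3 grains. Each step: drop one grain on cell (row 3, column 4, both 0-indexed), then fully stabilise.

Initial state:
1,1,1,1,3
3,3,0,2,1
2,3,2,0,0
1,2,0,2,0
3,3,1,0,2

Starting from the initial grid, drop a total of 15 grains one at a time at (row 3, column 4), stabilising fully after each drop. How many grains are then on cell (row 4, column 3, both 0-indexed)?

2

k=0  1,1,1,1,3
3,3,0,2,1
2,3,2,0,0
1,2,0,2,0
3,3,1,0,2
k=1  1,1,1,1,3
3,3,0,2,1
2,3,2,0,0
1,2,0,2,1
3,3,1,0,2
k=2  1,1,1,1,3
3,3,0,2,1
2,3,2,0,0
1,2,0,2,2
3,3,1,0,2
k=3  1,1,1,1,3
3,3,0,2,1
2,3,2,0,0
1,2,0,2,3
3,3,1,0,2
k=4  1,1,1,1,3
3,3,0,2,1
2,3,2,0,1
1,2,0,3,0
3,3,1,0,3
k=5  1,1,1,1,3
3,3,0,2,1
2,3,2,0,1
1,2,0,3,1
3,3,1,0,3
k=6  1,1,1,1,3
3,3,0,2,1
2,3,2,0,1
1,2,0,3,2
3,3,1,0,3
k=7  1,1,1,1,3
3,3,0,2,1
2,3,2,0,1
1,2,0,3,3
3,3,1,0,3
k=8  1,1,1,1,3
3,3,0,2,1
2,3,2,1,2
1,2,1,0,2
3,3,1,2,0
k=9  1,1,1,1,3
3,3,0,2,1
2,3,2,1,2
1,2,1,0,3
3,3,1,2,0
k=10  1,1,1,1,3
3,3,0,2,1
2,3,2,1,3
1,2,1,1,0
3,3,1,2,1
k=11  1,1,1,1,3
3,3,0,2,1
2,3,2,1,3
1,2,1,1,1
3,3,1,2,1
k=12  1,1,1,1,3
3,3,0,2,1
2,3,2,1,3
1,2,1,1,2
3,3,1,2,1
k=13  1,1,1,1,3
3,3,0,2,1
2,3,2,1,3
1,2,1,1,3
3,3,1,2,1
k=14  1,1,1,1,3
3,3,0,2,2
2,3,2,2,0
1,2,1,2,1
3,3,1,2,2
k=15  1,1,1,1,3
3,3,0,2,2
2,3,2,2,0
1,2,1,2,2
3,3,1,2,2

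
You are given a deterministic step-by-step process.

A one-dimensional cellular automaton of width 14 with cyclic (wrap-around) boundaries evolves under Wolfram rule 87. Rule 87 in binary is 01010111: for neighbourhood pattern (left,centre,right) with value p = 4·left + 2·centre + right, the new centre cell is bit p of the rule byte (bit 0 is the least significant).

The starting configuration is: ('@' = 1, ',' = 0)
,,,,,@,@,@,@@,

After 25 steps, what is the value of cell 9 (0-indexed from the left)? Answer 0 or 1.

1

0) ,,,,,@,@,@,@@,
1) @@@@@@,@,@,,@@
2) ,,,,,@,@,@@@,,
3) @@@@@@,@,,,@@@
4) ,,,,,@,@@@@,,,
5) @@@@@@,,,,@@@@
6) ,,,,,@@@@@,,,,
7) @@@@@,,,,@@@@@
8) ,,,,@@@@@,,,,,
9) @@@@,,,,@@@@@@
10) ,,,@@@@@,,,,,,
11) @@@,,,,@@@@@@@
12) ,,@@@@@,,,,,,,
13) @@,,,,@@@@@@@@
14) ,@@@@@,,,,,,,,
15) @,,,,@@@@@@@@@
16) @@@@@,,,,,,,,,
17) ,,,,@@@@@@@@@@
18) @@@@,,,,,,,,,@
19) ,,,@@@@@@@@@@,
20) @@@,,,,,,,,,@@
21) ,,@@@@@@@@@@,,
22) @@,,,,,,,,,@@@
23) ,@@@@@@@@@@,,,
24) @,,,,,,,,,@@@@
25) @@@@@@@@@@,,,,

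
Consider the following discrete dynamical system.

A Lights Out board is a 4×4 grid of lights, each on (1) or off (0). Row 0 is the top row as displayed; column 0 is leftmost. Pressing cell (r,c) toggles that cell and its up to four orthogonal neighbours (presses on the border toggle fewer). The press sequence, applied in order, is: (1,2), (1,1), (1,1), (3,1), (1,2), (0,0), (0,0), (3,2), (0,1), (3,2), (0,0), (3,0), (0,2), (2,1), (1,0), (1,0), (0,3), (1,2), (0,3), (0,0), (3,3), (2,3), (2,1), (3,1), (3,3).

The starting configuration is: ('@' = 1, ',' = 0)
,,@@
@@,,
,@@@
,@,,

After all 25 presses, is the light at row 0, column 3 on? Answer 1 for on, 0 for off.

[0] ,,@@
@@,,
,@@@
,@,,
[1] ,,,@
@,@@
,@,@
,@,,
[2] ,@,@
,@,@
,,,@
,@,,
[3] ,,,@
@,@@
,@,@
,@,,
[4] ,,,@
@,@@
,,,@
@,@,
[5] ,,@@
@@,,
,,@@
@,@,
[6] @@@@
,@,,
,,@@
@,@,
[7] ,,@@
@@,,
,,@@
@,@,
[8] ,,@@
@@,,
,,,@
@@,@
[9] @@,@
@,,,
,,,@
@@,@
[10] @@,@
@,,,
,,@@
@,@,
[11] ,,,@
,,,,
,,@@
@,@,
[12] ,,,@
,,,,
@,@@
,@@,
[13] ,@@,
,,@,
@,@@
,@@,
[14] ,@@,
,@@,
,@,@
,,@,
[15] @@@,
@,@,
@@,@
,,@,
[16] ,@@,
,@@,
,@,@
,,@,
[17] ,@,@
,@@@
,@,@
,,@,
[18] ,@@@
,,,,
,@@@
,,@,
[19] ,@,,
,,,@
,@@@
,,@,
[20] @,,,
@,,@
,@@@
,,@,
[21] @,,,
@,,@
,@@,
,,,@
[22] @,,,
@,,,
,@,@
,,,,
[23] @,,,
@@,,
@,@@
,@,,
[24] @,,,
@@,,
@@@@
@,@,
[25] @,,,
@@,,
@@@,
@,,@

0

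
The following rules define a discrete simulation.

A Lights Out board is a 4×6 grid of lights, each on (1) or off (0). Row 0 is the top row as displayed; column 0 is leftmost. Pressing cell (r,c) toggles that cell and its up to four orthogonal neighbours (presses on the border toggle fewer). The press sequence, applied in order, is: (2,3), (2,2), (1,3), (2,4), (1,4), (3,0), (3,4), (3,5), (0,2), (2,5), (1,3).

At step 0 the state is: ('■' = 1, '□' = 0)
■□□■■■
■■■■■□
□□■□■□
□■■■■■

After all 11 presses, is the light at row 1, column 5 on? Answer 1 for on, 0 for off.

step 0: ■□□■■■
■■■■■□
□□■□■□
□■■■■■
step 1: ■□□■■■
■■■□■□
□□□■□□
□■■□■■
step 2: ■□□■■■
■■□□■□
□■■□□□
□■□□■■
step 3: ■□□□■■
■■■■□□
□■■■□□
□■□□■■
step 4: ■□□□■■
■■■■■□
□■■□■■
□■□□□■
step 5: ■□□□□■
■■■□□■
□■■□□■
□■□□□■
step 6: ■□□□□■
■■■□□■
■■■□□■
■□□□□■
step 7: ■□□□□■
■■■□□■
■■■□■■
■□□■■□
step 8: ■□□□□■
■■■□□■
■■■□■□
■□□■□■
step 9: ■■■■□■
■■□□□■
■■■□■□
■□□■□■
step 10: ■■■■□■
■■□□□□
■■■□□■
■□□■□□
step 11: ■■■□□■
■■■■■□
■■■■□■
■□□■□□

0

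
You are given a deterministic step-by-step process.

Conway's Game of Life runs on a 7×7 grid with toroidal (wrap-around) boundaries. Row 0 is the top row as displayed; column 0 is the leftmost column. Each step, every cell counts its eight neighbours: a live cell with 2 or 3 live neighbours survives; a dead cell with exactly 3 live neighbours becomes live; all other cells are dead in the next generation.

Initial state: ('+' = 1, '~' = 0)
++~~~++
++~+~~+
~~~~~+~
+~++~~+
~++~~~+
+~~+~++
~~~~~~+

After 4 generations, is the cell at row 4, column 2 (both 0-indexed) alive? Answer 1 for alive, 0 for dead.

gen 0: ++~~~++
++~+~~+
~~~~~+~
+~++~~+
~++~~~+
+~~+~++
~~~~~~+
gen 1: ~++~~+~
~++~+~~
~~~+++~
+~++~++
~~~~+~~
~++~~+~
~+~~+~~
gen 2: +~~~++~
~+~~~~~
+~~~~~~
~~+~~~+
+~~~+~~
~+++++~
+~~+++~
gen 3: ++~+~+~
++~~~~+
++~~~~~
++~~~~+
+~~~+~+
+++~~~~
+~~~~~~
gen 4: ~~+~~~~
~~~~~~~
~~+~~~~
~~~~~+~
~~+~~+~
~~~~~~~
~~~~~~~

1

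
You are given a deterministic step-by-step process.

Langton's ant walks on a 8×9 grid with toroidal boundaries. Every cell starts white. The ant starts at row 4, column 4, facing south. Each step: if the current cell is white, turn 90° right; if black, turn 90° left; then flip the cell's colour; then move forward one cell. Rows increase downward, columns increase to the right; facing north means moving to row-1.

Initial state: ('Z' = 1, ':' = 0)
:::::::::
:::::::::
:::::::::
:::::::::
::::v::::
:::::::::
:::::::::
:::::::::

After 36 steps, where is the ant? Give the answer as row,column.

0,4

gen 0: :::::::::
:::::::::
:::::::::
:::::::::
::::v::::
:::::::::
:::::::::
:::::::::
gen 1: :::::::::
:::::::::
:::::::::
:::::::::
:::<Z::::
:::::::::
:::::::::
:::::::::
gen 2: :::::::::
:::::::::
:::::::::
:::^:::::
:::ZZ::::
:::::::::
:::::::::
:::::::::
gen 3: :::::::::
:::::::::
:::::::::
:::Z>::::
:::ZZ::::
:::::::::
:::::::::
:::::::::
gen 4: :::::::::
:::::::::
:::::::::
:::ZZ::::
:::Zv::::
:::::::::
:::::::::
:::::::::
gen 5: :::::::::
:::::::::
:::::::::
:::ZZ::::
:::Z:>:::
:::::::::
:::::::::
:::::::::
gen 6: :::::::::
:::::::::
:::::::::
:::ZZ::::
:::Z:Z:::
:::::v:::
:::::::::
:::::::::
gen 7: :::::::::
:::::::::
:::::::::
:::ZZ::::
:::Z:Z:::
::::<Z:::
:::::::::
:::::::::
gen 8: :::::::::
:::::::::
:::::::::
:::ZZ::::
:::Z^Z:::
::::ZZ:::
:::::::::
:::::::::
gen 9: :::::::::
:::::::::
:::::::::
:::ZZ::::
:::ZZ>:::
::::ZZ:::
:::::::::
:::::::::
gen 10: :::::::::
:::::::::
:::::::::
:::ZZ^:::
:::ZZ::::
::::ZZ:::
:::::::::
:::::::::
gen 11: :::::::::
:::::::::
:::::::::
:::ZZZ>::
:::ZZ::::
::::ZZ:::
:::::::::
:::::::::
gen 12: :::::::::
:::::::::
:::::::::
:::ZZZZ::
:::ZZ:v::
::::ZZ:::
:::::::::
:::::::::
gen 13: :::::::::
:::::::::
:::::::::
:::ZZZZ::
:::ZZ<Z::
::::ZZ:::
:::::::::
:::::::::
gen 14: :::::::::
:::::::::
:::::::::
:::ZZ^Z::
:::ZZZZ::
::::ZZ:::
:::::::::
:::::::::
gen 15: :::::::::
:::::::::
:::::::::
:::Z<:Z::
:::ZZZZ::
::::ZZ:::
:::::::::
:::::::::
gen 16: :::::::::
:::::::::
:::::::::
:::Z::Z::
:::ZvZZ::
::::ZZ:::
:::::::::
:::::::::
gen 17: :::::::::
:::::::::
:::::::::
:::Z::Z::
:::Z:>Z::
::::ZZ:::
:::::::::
:::::::::
gen 18: :::::::::
:::::::::
:::::::::
:::Z:^Z::
:::Z::Z::
::::ZZ:::
:::::::::
:::::::::
gen 19: :::::::::
:::::::::
:::::::::
:::Z:Z>::
:::Z::Z::
::::ZZ:::
:::::::::
:::::::::
gen 20: :::::::::
:::::::::
::::::^::
:::Z:Z:::
:::Z::Z::
::::ZZ:::
:::::::::
:::::::::
gen 21: :::::::::
:::::::::
::::::Z>:
:::Z:Z:::
:::Z::Z::
::::ZZ:::
:::::::::
:::::::::
gen 22: :::::::::
:::::::::
::::::ZZ:
:::Z:Z:v:
:::Z::Z::
::::ZZ:::
:::::::::
:::::::::
gen 23: :::::::::
:::::::::
::::::ZZ:
:::Z:Z<Z:
:::Z::Z::
::::ZZ:::
:::::::::
:::::::::
gen 24: :::::::::
:::::::::
::::::^Z:
:::Z:ZZZ:
:::Z::Z::
::::ZZ:::
:::::::::
:::::::::
gen 25: :::::::::
:::::::::
:::::<:Z:
:::Z:ZZZ:
:::Z::Z::
::::ZZ:::
:::::::::
:::::::::
gen 26: :::::::::
:::::^:::
:::::Z:Z:
:::Z:ZZZ:
:::Z::Z::
::::ZZ:::
:::::::::
:::::::::
gen 27: :::::::::
:::::Z>::
:::::Z:Z:
:::Z:ZZZ:
:::Z::Z::
::::ZZ:::
:::::::::
:::::::::
gen 28: :::::::::
:::::ZZ::
:::::ZvZ:
:::Z:ZZZ:
:::Z::Z::
::::ZZ:::
:::::::::
:::::::::
gen 29: :::::::::
:::::ZZ::
:::::<ZZ:
:::Z:ZZZ:
:::Z::Z::
::::ZZ:::
:::::::::
:::::::::
gen 30: :::::::::
:::::ZZ::
::::::ZZ:
:::Z:vZZ:
:::Z::Z::
::::ZZ:::
:::::::::
:::::::::
gen 31: :::::::::
:::::ZZ::
::::::ZZ:
:::Z::>Z:
:::Z::Z::
::::ZZ:::
:::::::::
:::::::::
gen 32: :::::::::
:::::ZZ::
::::::^Z:
:::Z:::Z:
:::Z::Z::
::::ZZ:::
:::::::::
:::::::::
gen 33: :::::::::
:::::ZZ::
:::::<:Z:
:::Z:::Z:
:::Z::Z::
::::ZZ:::
:::::::::
:::::::::
gen 34: :::::::::
:::::^Z::
:::::Z:Z:
:::Z:::Z:
:::Z::Z::
::::ZZ:::
:::::::::
:::::::::
gen 35: :::::::::
::::<:Z::
:::::Z:Z:
:::Z:::Z:
:::Z::Z::
::::ZZ:::
:::::::::
:::::::::
gen 36: ::::^::::
::::Z:Z::
:::::Z:Z:
:::Z:::Z:
:::Z::Z::
::::ZZ:::
:::::::::
:::::::::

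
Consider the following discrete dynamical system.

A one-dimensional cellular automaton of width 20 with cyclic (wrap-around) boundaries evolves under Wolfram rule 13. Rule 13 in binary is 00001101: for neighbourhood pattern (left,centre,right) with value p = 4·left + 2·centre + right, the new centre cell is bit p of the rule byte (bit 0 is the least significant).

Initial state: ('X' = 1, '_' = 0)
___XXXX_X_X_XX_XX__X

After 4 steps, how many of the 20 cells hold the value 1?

k=0  ___XXXX_X_X_XX_XX__X
k=1  _X_X____X_X_X__X___X
k=2  _X_X_XX_X_X_X__X_X_X
k=3  _X_X_X__X_X_X__X_X_X
k=4  _X_X_X__X_X_X__X_X_X

9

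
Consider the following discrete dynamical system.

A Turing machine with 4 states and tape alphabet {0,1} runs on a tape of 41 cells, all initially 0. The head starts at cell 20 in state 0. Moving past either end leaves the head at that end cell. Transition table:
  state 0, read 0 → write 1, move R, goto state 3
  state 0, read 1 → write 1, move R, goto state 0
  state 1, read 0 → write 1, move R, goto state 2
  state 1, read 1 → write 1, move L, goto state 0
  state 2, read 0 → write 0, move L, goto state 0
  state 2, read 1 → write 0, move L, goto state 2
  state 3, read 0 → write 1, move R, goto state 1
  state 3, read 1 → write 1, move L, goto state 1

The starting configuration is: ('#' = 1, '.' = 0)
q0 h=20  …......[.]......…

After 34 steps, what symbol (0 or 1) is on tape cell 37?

[0] q0 h=20  …......[.]......…
[1] q3 h=21  ….....#[.]......…
[2] q1 h=22  …....##[.]......…
[3] q2 h=23  …...###[.]......…
[4] q0 h=22  …....##[#]......…
[5] q0 h=23  …...###[.]......…
[6] q3 h=24  …..####[.]......…
[7] q1 h=25  ….#####[.]......…
[8] q2 h=26  …######[.]......…
[9] q0 h=25  ….#####[#]......…
[10] q0 h=26  …######[.]......…
[11] q3 h=27  …######[.]......…
[12] q1 h=28  …######[.]......…
[13] q2 h=29  …######[.]......…
[14] q0 h=28  …######[#]......…
[15] q0 h=29  …######[.]......…
[16] q3 h=30  …######[.]......…
[17] q1 h=31  …######[.]......…
[18] q2 h=32  …######[.]......…
[19] q0 h=31  …######[#]......…
[20] q0 h=32  …######[.]......…
[21] q3 h=33  …######[.]......…
[22] q1 h=34  …######[.]......|
[23] q2 h=35  …######[.].....|
[24] q0 h=34  …######[#]......|
[25] q0 h=35  …######[.].....|
[26] q3 h=36  …######[.]....|
[27] q1 h=37  …######[.]...|
[28] q2 h=38  …######[.]..|
[29] q0 h=37  …######[#]...|
[30] q0 h=38  …######[.]..|
[31] q3 h=39  …######[.].|
[32] q1 h=40  …######[.]|
[33] q2 h=40  …######[#]|
[34] q2 h=39  …######[#].|

1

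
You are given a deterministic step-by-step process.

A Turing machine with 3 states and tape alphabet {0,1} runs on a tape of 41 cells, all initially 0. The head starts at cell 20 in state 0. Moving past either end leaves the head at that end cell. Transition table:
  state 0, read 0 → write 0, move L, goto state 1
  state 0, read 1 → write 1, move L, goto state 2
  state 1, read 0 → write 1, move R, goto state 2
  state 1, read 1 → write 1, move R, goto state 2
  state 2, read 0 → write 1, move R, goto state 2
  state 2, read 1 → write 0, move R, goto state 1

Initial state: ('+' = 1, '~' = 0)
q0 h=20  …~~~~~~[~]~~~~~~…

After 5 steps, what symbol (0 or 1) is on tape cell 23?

0) q0 h=20  …~~~~~~[~]~~~~~~…
1) q1 h=19  …~~~~~~[~]~~~~~~…
2) q2 h=20  …~~~~~+[~]~~~~~~…
3) q2 h=21  …~~~~++[~]~~~~~~…
4) q2 h=22  …~~~+++[~]~~~~~~…
5) q2 h=23  …~~++++[~]~~~~~~…

0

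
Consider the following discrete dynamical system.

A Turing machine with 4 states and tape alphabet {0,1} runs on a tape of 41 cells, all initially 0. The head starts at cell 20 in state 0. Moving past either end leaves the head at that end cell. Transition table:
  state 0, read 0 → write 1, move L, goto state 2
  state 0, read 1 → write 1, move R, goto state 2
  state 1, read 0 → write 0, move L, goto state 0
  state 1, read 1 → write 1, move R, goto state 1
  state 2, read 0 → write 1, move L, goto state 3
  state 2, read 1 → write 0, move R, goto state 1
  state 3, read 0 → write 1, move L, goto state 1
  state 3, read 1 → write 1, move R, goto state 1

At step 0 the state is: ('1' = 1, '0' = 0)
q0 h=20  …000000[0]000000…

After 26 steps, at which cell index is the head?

0

[0] q0 h=20  …000000[0]000000…
[1] q2 h=19  …000000[0]100000…
[2] q3 h=18  …000000[0]110000…
[3] q1 h=17  …000000[0]111000…
[4] q0 h=16  …000000[0]011100…
[5] q2 h=15  …000000[0]101110…
[6] q3 h=14  …000000[0]110111…
[7] q1 h=13  …000000[0]111011…
[8] q0 h=12  …000000[0]011101…
[9] q2 h=11  …000000[0]101110…
[10] q3 h=10  …000000[0]110111…
[11] q1 h= 9  …000000[0]111011…
[12] q0 h= 8  …000000[0]011101…
[13] q2 h= 7  …000000[0]101110…
[14] q3 h= 6  |000000[0]110111…
[15] q1 h= 5  |00000[0]111011…
[16] q0 h= 4  |0000[0]011101…
[17] q2 h= 3  |000[0]101110…
[18] q3 h= 2  |00[0]110111…
[19] q1 h= 1  |0[0]111011…
[20] q0 h= 0  |[0]011101…
[21] q2 h= 0  |[1]011101…
[22] q1 h= 1  |0[0]111011…
[23] q0 h= 0  |[0]011101…
[24] q2 h= 0  |[1]011101…
[25] q1 h= 1  |0[0]111011…
[26] q0 h= 0  |[0]011101…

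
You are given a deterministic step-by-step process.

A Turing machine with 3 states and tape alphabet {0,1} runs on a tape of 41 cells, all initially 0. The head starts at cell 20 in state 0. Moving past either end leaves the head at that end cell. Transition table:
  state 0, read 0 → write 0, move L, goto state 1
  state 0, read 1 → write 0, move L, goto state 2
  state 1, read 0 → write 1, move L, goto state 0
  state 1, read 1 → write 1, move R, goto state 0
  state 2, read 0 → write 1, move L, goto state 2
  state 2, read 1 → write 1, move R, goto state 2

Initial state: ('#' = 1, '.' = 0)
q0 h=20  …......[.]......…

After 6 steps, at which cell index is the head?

14

gen 0: q0 h=20  …......[.]......…
gen 1: q1 h=19  …......[.]......…
gen 2: q0 h=18  …......[.]#.....…
gen 3: q1 h=17  …......[.].#....…
gen 4: q0 h=16  …......[.]#.#...…
gen 5: q1 h=15  …......[.].#.#..…
gen 6: q0 h=14  …......[.]#.#.#.…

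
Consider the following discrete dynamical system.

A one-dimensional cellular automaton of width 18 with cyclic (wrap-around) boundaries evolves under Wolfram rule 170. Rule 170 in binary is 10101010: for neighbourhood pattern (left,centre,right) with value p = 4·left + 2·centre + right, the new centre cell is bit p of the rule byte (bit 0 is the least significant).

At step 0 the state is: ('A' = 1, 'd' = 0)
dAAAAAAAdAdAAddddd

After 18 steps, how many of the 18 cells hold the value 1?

10

t=0: dAAAAAAAdAdAAddddd
t=1: AAAAAAAdAdAAdddddd
t=2: AAAAAAdAdAAddddddA
t=3: AAAAAdAdAAddddddAA
t=4: AAAAdAdAAddddddAAA
t=5: AAAdAdAAddddddAAAA
t=6: AAdAdAAddddddAAAAA
t=7: AdAdAAddddddAAAAAA
t=8: dAdAAddddddAAAAAAA
t=9: AdAAddddddAAAAAAAd
t=10: dAAddddddAAAAAAAdA
t=11: AAddddddAAAAAAAdAd
t=12: AddddddAAAAAAAdAdA
t=13: ddddddAAAAAAAdAdAA
t=14: dddddAAAAAAAdAdAAd
t=15: ddddAAAAAAAdAdAAdd
t=16: dddAAAAAAAdAdAAddd
t=17: ddAAAAAAAdAdAAdddd
t=18: dAAAAAAAdAdAAddddd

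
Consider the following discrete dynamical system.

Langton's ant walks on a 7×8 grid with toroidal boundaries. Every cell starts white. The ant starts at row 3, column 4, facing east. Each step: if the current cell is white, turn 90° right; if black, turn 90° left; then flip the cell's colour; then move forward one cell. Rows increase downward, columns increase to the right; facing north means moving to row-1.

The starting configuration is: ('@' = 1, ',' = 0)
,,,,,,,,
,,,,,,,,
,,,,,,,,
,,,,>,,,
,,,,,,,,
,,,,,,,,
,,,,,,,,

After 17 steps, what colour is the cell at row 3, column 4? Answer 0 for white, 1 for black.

0

step 0: ,,,,,,,,
,,,,,,,,
,,,,,,,,
,,,,>,,,
,,,,,,,,
,,,,,,,,
,,,,,,,,
step 1: ,,,,,,,,
,,,,,,,,
,,,,,,,,
,,,,@,,,
,,,,v,,,
,,,,,,,,
,,,,,,,,
step 2: ,,,,,,,,
,,,,,,,,
,,,,,,,,
,,,,@,,,
,,,<@,,,
,,,,,,,,
,,,,,,,,
step 3: ,,,,,,,,
,,,,,,,,
,,,,,,,,
,,,^@,,,
,,,@@,,,
,,,,,,,,
,,,,,,,,
step 4: ,,,,,,,,
,,,,,,,,
,,,,,,,,
,,,@>,,,
,,,@@,,,
,,,,,,,,
,,,,,,,,
step 5: ,,,,,,,,
,,,,,,,,
,,,,^,,,
,,,@,,,,
,,,@@,,,
,,,,,,,,
,,,,,,,,
step 6: ,,,,,,,,
,,,,,,,,
,,,,@>,,
,,,@,,,,
,,,@@,,,
,,,,,,,,
,,,,,,,,
step 7: ,,,,,,,,
,,,,,,,,
,,,,@@,,
,,,@,v,,
,,,@@,,,
,,,,,,,,
,,,,,,,,
step 8: ,,,,,,,,
,,,,,,,,
,,,,@@,,
,,,@<@,,
,,,@@,,,
,,,,,,,,
,,,,,,,,
step 9: ,,,,,,,,
,,,,,,,,
,,,,^@,,
,,,@@@,,
,,,@@,,,
,,,,,,,,
,,,,,,,,
step 10: ,,,,,,,,
,,,,,,,,
,,,<,@,,
,,,@@@,,
,,,@@,,,
,,,,,,,,
,,,,,,,,
step 11: ,,,,,,,,
,,,^,,,,
,,,@,@,,
,,,@@@,,
,,,@@,,,
,,,,,,,,
,,,,,,,,
step 12: ,,,,,,,,
,,,@>,,,
,,,@,@,,
,,,@@@,,
,,,@@,,,
,,,,,,,,
,,,,,,,,
step 13: ,,,,,,,,
,,,@@,,,
,,,@v@,,
,,,@@@,,
,,,@@,,,
,,,,,,,,
,,,,,,,,
step 14: ,,,,,,,,
,,,@@,,,
,,,<@@,,
,,,@@@,,
,,,@@,,,
,,,,,,,,
,,,,,,,,
step 15: ,,,,,,,,
,,,@@,,,
,,,,@@,,
,,,v@@,,
,,,@@,,,
,,,,,,,,
,,,,,,,,
step 16: ,,,,,,,,
,,,@@,,,
,,,,@@,,
,,,,>@,,
,,,@@,,,
,,,,,,,,
,,,,,,,,
step 17: ,,,,,,,,
,,,@@,,,
,,,,^@,,
,,,,,@,,
,,,@@,,,
,,,,,,,,
,,,,,,,,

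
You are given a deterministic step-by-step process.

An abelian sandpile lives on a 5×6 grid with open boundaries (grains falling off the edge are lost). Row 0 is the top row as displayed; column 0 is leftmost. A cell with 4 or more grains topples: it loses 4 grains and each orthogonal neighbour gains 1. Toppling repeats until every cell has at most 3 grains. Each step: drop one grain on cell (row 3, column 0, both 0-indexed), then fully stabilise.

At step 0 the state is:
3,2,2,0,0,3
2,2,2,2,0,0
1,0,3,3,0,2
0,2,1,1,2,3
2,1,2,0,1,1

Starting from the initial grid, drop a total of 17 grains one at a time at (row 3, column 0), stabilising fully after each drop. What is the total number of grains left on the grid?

k=0  3,2,2,0,0,3
2,2,2,2,0,0
1,0,3,3,0,2
0,2,1,1,2,3
2,1,2,0,1,1
k=1  3,2,2,0,0,3
2,2,2,2,0,0
1,0,3,3,0,2
1,2,1,1,2,3
2,1,2,0,1,1
k=2  3,2,2,0,0,3
2,2,2,2,0,0
1,0,3,3,0,2
2,2,1,1,2,3
2,1,2,0,1,1
k=3  3,2,2,0,0,3
2,2,2,2,0,0
1,0,3,3,0,2
3,2,1,1,2,3
2,1,2,0,1,1
k=4  3,2,2,0,0,3
2,2,2,2,0,0
2,0,3,3,0,2
0,3,1,1,2,3
3,1,2,0,1,1
k=5  3,2,2,0,0,3
2,2,2,2,0,0
2,0,3,3,0,2
1,3,1,1,2,3
3,1,2,0,1,1
k=6  3,2,2,0,0,3
2,2,2,2,0,0
2,0,3,3,0,2
2,3,1,1,2,3
3,1,2,0,1,1
k=7  3,2,2,0,0,3
2,2,2,2,0,0
2,0,3,3,0,2
3,3,1,1,2,3
3,1,2,0,1,1
k=8  3,2,2,0,0,3
2,2,2,2,0,0
3,1,3,3,0,2
2,0,2,1,2,3
0,3,2,0,1,1
k=9  3,2,2,0,0,3
2,2,2,2,0,0
3,1,3,3,0,2
3,0,2,1,2,3
0,3,2,0,1,1
k=10  3,2,2,0,0,3
3,2,2,2,0,0
0,2,3,3,0,2
1,1,2,1,2,3
1,3,2,0,1,1
k=11  3,2,2,0,0,3
3,2,2,2,0,0
0,2,3,3,0,2
2,1,2,1,2,3
1,3,2,0,1,1
k=12  3,2,2,0,0,3
3,2,2,2,0,0
0,2,3,3,0,2
3,1,2,1,2,3
1,3,2,0,1,1
k=13  3,2,2,0,0,3
3,2,2,2,0,0
1,2,3,3,0,2
0,2,2,1,2,3
2,3,2,0,1,1
k=14  3,2,2,0,0,3
3,2,2,2,0,0
1,2,3,3,0,2
1,2,2,1,2,3
2,3,2,0,1,1
k=15  3,2,2,0,0,3
3,2,2,2,0,0
1,2,3,3,0,2
2,2,2,1,2,3
2,3,2,0,1,1
k=16  3,2,2,0,0,3
3,2,2,2,0,0
1,2,3,3,0,2
3,2,2,1,2,3
2,3,2,0,1,1
k=17  3,2,2,0,0,3
3,2,2,2,0,0
2,2,3,3,0,2
0,3,2,1,2,3
3,3,2,0,1,1

52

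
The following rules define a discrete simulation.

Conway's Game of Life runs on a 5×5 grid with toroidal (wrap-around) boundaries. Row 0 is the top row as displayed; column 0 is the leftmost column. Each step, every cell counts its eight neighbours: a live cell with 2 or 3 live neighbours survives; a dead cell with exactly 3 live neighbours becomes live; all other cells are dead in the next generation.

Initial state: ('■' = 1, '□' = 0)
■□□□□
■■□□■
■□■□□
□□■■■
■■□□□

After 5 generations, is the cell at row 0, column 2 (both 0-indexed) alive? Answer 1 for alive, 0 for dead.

t=0: ■□□□□
■■□□■
■□■□□
□□■■■
■■□□□
t=1: □□□□□
□□□□■
□□■□□
□□■■■
■■■■□
t=2: ■■■■■
□□□□□
□□■□■
■□□□■
■■□□□
t=3: □□■■■
□□□□□
■□□■■
□□□■■
□□□□□
t=4: □□□■□
■□■□□
■□□■□
■□□■□
□□■□□
t=5: □■■■□
□■■■□
■□■■□
□■■■□
□□■■■

1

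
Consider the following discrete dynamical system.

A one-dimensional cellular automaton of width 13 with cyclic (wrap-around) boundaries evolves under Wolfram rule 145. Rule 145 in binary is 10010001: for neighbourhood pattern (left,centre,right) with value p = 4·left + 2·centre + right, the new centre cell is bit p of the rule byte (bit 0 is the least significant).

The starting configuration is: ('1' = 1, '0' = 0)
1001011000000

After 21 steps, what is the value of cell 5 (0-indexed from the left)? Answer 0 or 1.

0

k=0  1001011000000
k=1  0100000111110
k=2  0011110011101
k=3  1001101001000
k=4  0100000100110
k=5  0011110010001
k=6  1001101001100
k=7  0100000100010
k=8  0011110011001
k=9  1001101000100
k=10  0100000110010
k=11  0011110001001
k=12  1001101100100
k=13  0100000010010
k=14  0011111001001
k=15  1001110100100
k=16  0100100010010
k=17  0010011001001
k=18  1001000100100
k=19  0100110010010
k=20  0010001001001
k=21  1001100100100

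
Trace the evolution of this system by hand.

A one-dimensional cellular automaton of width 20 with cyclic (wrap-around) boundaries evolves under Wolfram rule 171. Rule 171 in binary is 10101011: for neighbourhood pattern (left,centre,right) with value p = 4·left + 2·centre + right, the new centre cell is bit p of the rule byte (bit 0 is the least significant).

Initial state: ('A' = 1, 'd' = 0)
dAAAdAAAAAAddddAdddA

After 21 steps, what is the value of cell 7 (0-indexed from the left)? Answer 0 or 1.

1

0) dAAAdAAAAAAddddAdddA
1) AAAdAAAAAAddAAAddAAd
2) AAdAAAAAAddAAAddAAdA
3) AdAAAAAAddAAAddAAdAA
4) dAAAAAAddAAAddAAdAAA
5) AAAAAAddAAAddAAdAAAd
6) AAAAAddAAAddAAdAAAdA
7) AAAAddAAAddAAdAAAdAA
8) AAAddAAAddAAdAAAdAAA
9) AAddAAAddAAdAAAdAAAA
10) AddAAAddAAdAAAdAAAAA
11) ddAAAddAAdAAAdAAAAAA
12) dAAAddAAdAAAdAAAAAAd
13) AAAddAAdAAAdAAAAAAdd
14) AAddAAdAAAdAAAAAAddA
15) AddAAdAAAdAAAAAAddAA
16) ddAAdAAAdAAAAAAddAAA
17) dAAdAAAdAAAAAAddAAAd
18) AAdAAAdAAAAAAddAAAdd
19) AdAAAdAAAAAAddAAAddA
20) dAAAdAAAAAAddAAAddAA
21) AAAdAAAAAAddAAAddAAd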